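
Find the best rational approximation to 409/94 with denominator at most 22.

87/20

Expand x = 409/94 as a continued fraction with the Euclidean algorithm:
  409 = 4*94 + 33, so a_0 = 4.
  94 = 2*33 + 28, so a_1 = 2.
  33 = 1*28 + 5, so a_2 = 1.
  28 = 5*5 + 3, so a_3 = 5.
  5 = 1*3 + 2, so a_4 = 1.
  3 = 1*2 + 1, so a_5 = 1.
  2 = 2*1 + 0, so a_6 = 2.
so x = [4; 2, 1, 5, 1, 1, 2].
Convergents (p_i = a_i*p_{i-1} + p_{i-2}, q_i = a_i*q_{i-1} + q_{i-2} with p_{-2}=0, p_{-1}=1, q_{-2}=1, q_{-1}=0), until the denominator exceeds 22:
  i=0: a_0=4, p_0 = 4*1 + 0 = 4, q_0 = 4*0 + 1 = 1.
  i=1: a_1=2, p_1 = 2*4 + 1 = 9, q_1 = 2*1 + 0 = 2.
  i=2: a_2=1, p_2 = 1*9 + 4 = 13, q_2 = 1*2 + 1 = 3.
  i=3: a_3=5, p_3 = 5*13 + 9 = 74, q_3 = 5*3 + 2 = 17.
  i=4: a_4=1, p_4 = 1*74 + 13 = 87, q_4 = 1*17 + 3 = 20.
  i=5: a_5=1, p_5 = 1*87 + 74 = 161, q_5 = 1*20 + 17 = 37.
q_5 = 37 > 22, so the last convergent with denominator <= 22 is p_4/q_4 = 87/20.
The closest fraction with denominator <= 22 is either p_4/q_4 or the intermediate fraction (k*p_4 + p_3)/(k*q_4 + q_3) with the largest k >= 1 whose denominator stays <= 22; these approach x as k grows, and every other convergent or intermediate fraction in range is farther away.
Largest k: floor((22 - q_3)/q_4) = floor((22 - 17)/20) = 0.
Since k = 0, no intermediate fraction beyond p_4/q_4 has denominator <= 22, so the convergent 87/20 is the closest (its error is |409*20 - 87*94|/(94*20) = 2/1880).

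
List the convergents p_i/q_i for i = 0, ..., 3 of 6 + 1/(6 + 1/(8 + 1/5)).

Using the convergent recurrence p_i = a_i*p_{i-1} + p_{i-2}, q_i = a_i*q_{i-1} + q_{i-2} with p_{-2}=0, p_{-1}=1, q_{-2}=1, q_{-1}=0:
  i=0: a_0=6, p_0 = 6*1 + 0 = 6, q_0 = 6*0 + 1 = 1.
  i=1: a_1=6, p_1 = 6*6 + 1 = 37, q_1 = 6*1 + 0 = 6.
  i=2: a_2=8, p_2 = 8*37 + 6 = 302, q_2 = 8*6 + 1 = 49.
  i=3: a_3=5, p_3 = 5*302 + 37 = 1547, q_3 = 5*49 + 6 = 251.

6/1, 37/6, 302/49, 1547/251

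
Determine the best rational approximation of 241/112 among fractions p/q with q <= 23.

43/20

Expand x = 241/112 as a continued fraction with the Euclidean algorithm:
  241 = 2*112 + 17, so a_0 = 2.
  112 = 6*17 + 10, so a_1 = 6.
  17 = 1*10 + 7, so a_2 = 1.
  10 = 1*7 + 3, so a_3 = 1.
  7 = 2*3 + 1, so a_4 = 2.
  3 = 3*1 + 0, so a_5 = 3.
so x = [2; 6, 1, 1, 2, 3].
Convergents (p_i = a_i*p_{i-1} + p_{i-2}, q_i = a_i*q_{i-1} + q_{i-2} with p_{-2}=0, p_{-1}=1, q_{-2}=1, q_{-1}=0), until the denominator exceeds 23:
  i=0: a_0=2, p_0 = 2*1 + 0 = 2, q_0 = 2*0 + 1 = 1.
  i=1: a_1=6, p_1 = 6*2 + 1 = 13, q_1 = 6*1 + 0 = 6.
  i=2: a_2=1, p_2 = 1*13 + 2 = 15, q_2 = 1*6 + 1 = 7.
  i=3: a_3=1, p_3 = 1*15 + 13 = 28, q_3 = 1*7 + 6 = 13.
  i=4: a_4=2, p_4 = 2*28 + 15 = 71, q_4 = 2*13 + 7 = 33.
q_4 = 33 > 23, so the last convergent with denominator <= 23 is p_3/q_3 = 28/13.
The closest fraction with denominator <= 23 is either p_3/q_3 or the intermediate fraction (k*p_3 + p_2)/(k*q_3 + q_2) with the largest k >= 1 whose denominator stays <= 23; these approach x as k grows, and every other convergent or intermediate fraction in range is farther away.
Largest k: floor((23 - q_2)/q_3) = floor((23 - 7)/13) = 1.
That gives (1*28 + 15)/(1*13 + 7) = 43/20.
Compare the errors: |x - 28/13| = |241*13 - 28*112|/(112*13) = 3/1456, and |x - 43/20| = |241*20 - 43*112|/(112*20) = 4/2240.
Cross-multiplying, 4*1456 = 5824 < 6720 = 3*2240, so 4/2240 is smaller: the intermediate fraction 43/20 is closer to x than 28/13.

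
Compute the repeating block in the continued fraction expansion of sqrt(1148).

Write x_i = (sqrt(1148) + m_i)/d_i with (m_0, d_0) = (0, 1). a_0 = floor(sqrt(1148)) = 33, since 33^2 = 1089 <= 1148 < 1156 = 34^2.
Iterate m_{i+1} = d_i*a_i - m_i, d_{i+1} = (1148 - m_{i+1}^2)/d_i, a_{i+1} = floor((a_0 + m_{i+1})/d_{i+1}):
  m_1 = 1*33 - 0 = 33, d_1 = (1148 - 33^2)/1 = 59/1 = 59, a_1 = floor((33 + 33)/59) = 1.
  m_2 = 59*1 - 33 = 26, d_2 = (1148 - 26^2)/59 = 472/59 = 8, a_2 = floor((33 + 26)/8) = 7.
  m_3 = 8*7 - 26 = 30, d_3 = (1148 - 30^2)/8 = 248/8 = 31, a_3 = floor((33 + 30)/31) = 2.
  m_4 = 31*2 - 30 = 32, d_4 = (1148 - 32^2)/31 = 124/31 = 4, a_4 = floor((33 + 32)/4) = 16.
  m_5 = 4*16 - 32 = 32, d_5 = (1148 - 32^2)/4 = 124/4 = 31, a_5 = floor((33 + 32)/31) = 2.
  m_6 = 31*2 - 32 = 30, d_6 = (1148 - 30^2)/31 = 248/31 = 8, a_6 = floor((33 + 30)/8) = 7.
  m_7 = 8*7 - 30 = 26, d_7 = (1148 - 26^2)/8 = 472/8 = 59, a_7 = floor((33 + 26)/59) = 1.
  m_8 = 59*1 - 26 = 33, d_8 = (1148 - 33^2)/59 = 59/59 = 1, a_8 = floor((33 + 33)/1) = 66.
  m_9 = 1*66 - 33 = 33, d_9 = (1148 - 33^2)/1 = 59/1 = 59: (m_9, d_9) = (m_1, d_1) = (33, 59), so from here the quotients repeat a_1, ..., a_8; the period length is 8.
Hence the expansion of sqrt(1148) is a_0 = 33 followed by the repeating block 1, 7, 2, 16, 2, 7, 1, 66 (period 8).

[33; (1, 7, 2, 16, 2, 7, 1, 66)]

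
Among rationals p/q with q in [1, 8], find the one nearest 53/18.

3/1

Expand x = 53/18 as a continued fraction with the Euclidean algorithm:
  53 = 2*18 + 17, so a_0 = 2.
  18 = 1*17 + 1, so a_1 = 1.
  17 = 17*1 + 0, so a_2 = 17.
so x = [2; 1, 17].
Convergents (p_i = a_i*p_{i-1} + p_{i-2}, q_i = a_i*q_{i-1} + q_{i-2} with p_{-2}=0, p_{-1}=1, q_{-2}=1, q_{-1}=0), until the denominator exceeds 8:
  i=0: a_0=2, p_0 = 2*1 + 0 = 2, q_0 = 2*0 + 1 = 1.
  i=1: a_1=1, p_1 = 1*2 + 1 = 3, q_1 = 1*1 + 0 = 1.
  i=2: a_2=17, p_2 = 17*3 + 2 = 53, q_2 = 17*1 + 1 = 18.
q_2 = 18 > 8, so the last convergent with denominator <= 8 is p_1/q_1 = 3/1.
The closest fraction with denominator <= 8 is either p_1/q_1 or the intermediate fraction (k*p_1 + p_0)/(k*q_1 + q_0) with the largest k >= 1 whose denominator stays <= 8; these approach x as k grows, and every other convergent or intermediate fraction in range is farther away.
Largest k: floor((8 - q_0)/q_1) = floor((8 - 1)/1) = 7.
That gives (7*3 + 2)/(7*1 + 1) = 23/8.
Compare the errors: |x - 3/1| = |53*1 - 3*18|/(18*1) = 1/18, and |x - 23/8| = |53*8 - 23*18|/(18*8) = 10/144.
Cross-multiplying, 1*144 = 144 < 180 = 10*18, so 1/18 is smaller: the convergent 3/1 is closer to x than 23/8.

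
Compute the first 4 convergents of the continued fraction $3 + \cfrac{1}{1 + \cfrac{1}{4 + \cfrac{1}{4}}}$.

Using the convergent recurrence p_i = a_i*p_{i-1} + p_{i-2}, q_i = a_i*q_{i-1} + q_{i-2} with p_{-2}=0, p_{-1}=1, q_{-2}=1, q_{-1}=0:
  i=0: a_0=3, p_0 = 3*1 + 0 = 3, q_0 = 3*0 + 1 = 1.
  i=1: a_1=1, p_1 = 1*3 + 1 = 4, q_1 = 1*1 + 0 = 1.
  i=2: a_2=4, p_2 = 4*4 + 3 = 19, q_2 = 4*1 + 1 = 5.
  i=3: a_3=4, p_3 = 4*19 + 4 = 80, q_3 = 4*5 + 1 = 21.

3/1, 4/1, 19/5, 80/21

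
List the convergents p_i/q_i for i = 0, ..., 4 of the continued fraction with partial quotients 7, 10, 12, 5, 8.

Using the convergent recurrence p_i = a_i*p_{i-1} + p_{i-2}, q_i = a_i*q_{i-1} + q_{i-2} with p_{-2}=0, p_{-1}=1, q_{-2}=1, q_{-1}=0:
  i=0: a_0=7, p_0 = 7*1 + 0 = 7, q_0 = 7*0 + 1 = 1.
  i=1: a_1=10, p_1 = 10*7 + 1 = 71, q_1 = 10*1 + 0 = 10.
  i=2: a_2=12, p_2 = 12*71 + 7 = 859, q_2 = 12*10 + 1 = 121.
  i=3: a_3=5, p_3 = 5*859 + 71 = 4366, q_3 = 5*121 + 10 = 615.
  i=4: a_4=8, p_4 = 8*4366 + 859 = 35787, q_4 = 8*615 + 121 = 5041.

7/1, 71/10, 859/121, 4366/615, 35787/5041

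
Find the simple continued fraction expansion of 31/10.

[3; 10]

Run the Euclidean algorithm on 31 and 10; the successive quotients are the partial quotients a_0, a_1, ... (each step inverts the fractional part left over by the previous one):
  31 = 3*10 + 1, so a_0 = 3.
  10 = 10*1 + 0, so a_1 = 10.
The remainder reaches 0 after 2 divisions, so the expansion has 2 partial quotients, read off in order.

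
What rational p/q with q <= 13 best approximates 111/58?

23/12

Expand x = 111/58 as a continued fraction with the Euclidean algorithm:
  111 = 1*58 + 53, so a_0 = 1.
  58 = 1*53 + 5, so a_1 = 1.
  53 = 10*5 + 3, so a_2 = 10.
  5 = 1*3 + 2, so a_3 = 1.
  3 = 1*2 + 1, so a_4 = 1.
  2 = 2*1 + 0, so a_5 = 2.
so x = [1; 1, 10, 1, 1, 2].
Convergents (p_i = a_i*p_{i-1} + p_{i-2}, q_i = a_i*q_{i-1} + q_{i-2} with p_{-2}=0, p_{-1}=1, q_{-2}=1, q_{-1}=0), until the denominator exceeds 13:
  i=0: a_0=1, p_0 = 1*1 + 0 = 1, q_0 = 1*0 + 1 = 1.
  i=1: a_1=1, p_1 = 1*1 + 1 = 2, q_1 = 1*1 + 0 = 1.
  i=2: a_2=10, p_2 = 10*2 + 1 = 21, q_2 = 10*1 + 1 = 11.
  i=3: a_3=1, p_3 = 1*21 + 2 = 23, q_3 = 1*11 + 1 = 12.
  i=4: a_4=1, p_4 = 1*23 + 21 = 44, q_4 = 1*12 + 11 = 23.
q_4 = 23 > 13, so the last convergent with denominator <= 13 is p_3/q_3 = 23/12.
The closest fraction with denominator <= 13 is either p_3/q_3 or the intermediate fraction (k*p_3 + p_2)/(k*q_3 + q_2) with the largest k >= 1 whose denominator stays <= 13; these approach x as k grows, and every other convergent or intermediate fraction in range is farther away.
Largest k: floor((13 - q_2)/q_3) = floor((13 - 11)/12) = 0.
Since k = 0, no intermediate fraction beyond p_3/q_3 has denominator <= 13, so the convergent 23/12 is the closest (its error is |111*12 - 23*58|/(58*12) = 2/696).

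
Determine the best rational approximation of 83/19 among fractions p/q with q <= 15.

48/11

Expand x = 83/19 as a continued fraction with the Euclidean algorithm:
  83 = 4*19 + 7, so a_0 = 4.
  19 = 2*7 + 5, so a_1 = 2.
  7 = 1*5 + 2, so a_2 = 1.
  5 = 2*2 + 1, so a_3 = 2.
  2 = 2*1 + 0, so a_4 = 2.
so x = [4; 2, 1, 2, 2].
Convergents (p_i = a_i*p_{i-1} + p_{i-2}, q_i = a_i*q_{i-1} + q_{i-2} with p_{-2}=0, p_{-1}=1, q_{-2}=1, q_{-1}=0), until the denominator exceeds 15:
  i=0: a_0=4, p_0 = 4*1 + 0 = 4, q_0 = 4*0 + 1 = 1.
  i=1: a_1=2, p_1 = 2*4 + 1 = 9, q_1 = 2*1 + 0 = 2.
  i=2: a_2=1, p_2 = 1*9 + 4 = 13, q_2 = 1*2 + 1 = 3.
  i=3: a_3=2, p_3 = 2*13 + 9 = 35, q_3 = 2*3 + 2 = 8.
  i=4: a_4=2, p_4 = 2*35 + 13 = 83, q_4 = 2*8 + 3 = 19.
q_4 = 19 > 15, so the last convergent with denominator <= 15 is p_3/q_3 = 35/8.
The closest fraction with denominator <= 15 is either p_3/q_3 or the intermediate fraction (k*p_3 + p_2)/(k*q_3 + q_2) with the largest k >= 1 whose denominator stays <= 15; these approach x as k grows, and every other convergent or intermediate fraction in range is farther away.
Largest k: floor((15 - q_2)/q_3) = floor((15 - 3)/8) = 1.
That gives (1*35 + 13)/(1*8 + 3) = 48/11.
Compare the errors: |x - 35/8| = |83*8 - 35*19|/(19*8) = 1/152, and |x - 48/11| = |83*11 - 48*19|/(19*11) = 1/209.
Cross-multiplying, 1*152 = 152 < 209 = 1*209, so 1/209 is smaller: the intermediate fraction 48/11 is closer to x than 35/8.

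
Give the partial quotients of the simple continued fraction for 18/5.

[3; 1, 1, 2]

Run the Euclidean algorithm on 18 and 5; the successive quotients are the partial quotients a_0, a_1, ... (each step inverts the fractional part left over by the previous one):
  18 = 3*5 + 3, so a_0 = 3.
  5 = 1*3 + 2, so a_1 = 1.
  3 = 1*2 + 1, so a_2 = 1.
  2 = 2*1 + 0, so a_3 = 2.
The remainder reaches 0 after 4 divisions, so the expansion has 4 partial quotients, read off in order.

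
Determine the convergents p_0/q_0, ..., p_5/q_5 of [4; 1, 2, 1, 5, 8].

4/1, 5/1, 14/3, 19/4, 109/23, 891/188

Using the convergent recurrence p_i = a_i*p_{i-1} + p_{i-2}, q_i = a_i*q_{i-1} + q_{i-2} with p_{-2}=0, p_{-1}=1, q_{-2}=1, q_{-1}=0:
  i=0: a_0=4, p_0 = 4*1 + 0 = 4, q_0 = 4*0 + 1 = 1.
  i=1: a_1=1, p_1 = 1*4 + 1 = 5, q_1 = 1*1 + 0 = 1.
  i=2: a_2=2, p_2 = 2*5 + 4 = 14, q_2 = 2*1 + 1 = 3.
  i=3: a_3=1, p_3 = 1*14 + 5 = 19, q_3 = 1*3 + 1 = 4.
  i=4: a_4=5, p_4 = 5*19 + 14 = 109, q_4 = 5*4 + 3 = 23.
  i=5: a_5=8, p_5 = 8*109 + 19 = 891, q_5 = 8*23 + 4 = 188.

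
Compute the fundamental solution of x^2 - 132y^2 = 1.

(x, y) = (23, 2)

First expand sqrt(132) as a continued fraction. With x_i = (sqrt(132) + m_i)/d_i and (m_0, d_0) = (0, 1): a_0 = floor(sqrt(132)) = 11, since 11^2 = 121 <= 132 < 144 = 12^2.
Iterate m_{i+1} = d_i*a_i - m_i, d_{i+1} = (132 - m_{i+1}^2)/d_i, a_{i+1} = floor((a_0 + m_{i+1})/d_{i+1}):
  m_1 = 1*11 - 0 = 11, d_1 = (132 - 11^2)/1 = 11/1 = 11, a_1 = floor((11 + 11)/11) = 2.
  m_2 = 11*2 - 11 = 11, d_2 = (132 - 11^2)/11 = 11/11 = 1, a_2 = floor((11 + 11)/1) = 22.
  m_3 = 1*22 - 11 = 11, d_3 = (132 - 11^2)/1 = 11/1 = 11: (m_3, d_3) = (m_1, d_1) = (11, 11), so from here the quotients repeat a_1, a_2; the period length is 2.
So sqrt(132) = [11; (2, 22)] with period length k = 2.
k is even, so the fundamental solution of x^2 - 132y^2 = 1 is (p_{k-1}, q_{k-1}) = (p_1, q_1); compute convergents through index 1.
Convergents (p_i = a_i*p_{i-1} + p_{i-2}, q_i = a_i*q_{i-1} + q_{i-2} with p_{-2}=0, p_{-1}=1, q_{-2}=1, q_{-1}=0):
  i=0: a_0=11, p_0 = 11*1 + 0 = 11, q_0 = 11*0 + 1 = 1.
  i=1: a_1=2, p_1 = 2*11 + 1 = 23, q_1 = 2*1 + 0 = 2.
Check: 23^2 - 132*2^2 = 529 - 528 = 1, so (x, y) = (23, 2) solves the equation, and by the theorem it is the least positive solution.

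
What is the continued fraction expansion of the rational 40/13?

[3; 13]

Run the Euclidean algorithm on 40 and 13; the successive quotients are the partial quotients a_0, a_1, ... (each step inverts the fractional part left over by the previous one):
  40 = 3*13 + 1, so a_0 = 3.
  13 = 13*1 + 0, so a_1 = 13.
The remainder reaches 0 after 2 divisions, so the expansion has 2 partial quotients, read off in order.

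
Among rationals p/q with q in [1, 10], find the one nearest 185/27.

48/7

Expand x = 185/27 as a continued fraction with the Euclidean algorithm:
  185 = 6*27 + 23, so a_0 = 6.
  27 = 1*23 + 4, so a_1 = 1.
  23 = 5*4 + 3, so a_2 = 5.
  4 = 1*3 + 1, so a_3 = 1.
  3 = 3*1 + 0, so a_4 = 3.
so x = [6; 1, 5, 1, 3].
Convergents (p_i = a_i*p_{i-1} + p_{i-2}, q_i = a_i*q_{i-1} + q_{i-2} with p_{-2}=0, p_{-1}=1, q_{-2}=1, q_{-1}=0), until the denominator exceeds 10:
  i=0: a_0=6, p_0 = 6*1 + 0 = 6, q_0 = 6*0 + 1 = 1.
  i=1: a_1=1, p_1 = 1*6 + 1 = 7, q_1 = 1*1 + 0 = 1.
  i=2: a_2=5, p_2 = 5*7 + 6 = 41, q_2 = 5*1 + 1 = 6.
  i=3: a_3=1, p_3 = 1*41 + 7 = 48, q_3 = 1*6 + 1 = 7.
  i=4: a_4=3, p_4 = 3*48 + 41 = 185, q_4 = 3*7 + 6 = 27.
q_4 = 27 > 10, so the last convergent with denominator <= 10 is p_3/q_3 = 48/7.
The closest fraction with denominator <= 10 is either p_3/q_3 or the intermediate fraction (k*p_3 + p_2)/(k*q_3 + q_2) with the largest k >= 1 whose denominator stays <= 10; these approach x as k grows, and every other convergent or intermediate fraction in range is farther away.
Largest k: floor((10 - q_2)/q_3) = floor((10 - 6)/7) = 0.
Since k = 0, no intermediate fraction beyond p_3/q_3 has denominator <= 10, so the convergent 48/7 is the closest (its error is |185*7 - 48*27|/(27*7) = 1/189).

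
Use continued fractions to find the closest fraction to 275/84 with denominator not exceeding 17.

36/11

Expand x = 275/84 as a continued fraction with the Euclidean algorithm:
  275 = 3*84 + 23, so a_0 = 3.
  84 = 3*23 + 15, so a_1 = 3.
  23 = 1*15 + 8, so a_2 = 1.
  15 = 1*8 + 7, so a_3 = 1.
  8 = 1*7 + 1, so a_4 = 1.
  7 = 7*1 + 0, so a_5 = 7.
so x = [3; 3, 1, 1, 1, 7].
Convergents (p_i = a_i*p_{i-1} + p_{i-2}, q_i = a_i*q_{i-1} + q_{i-2} with p_{-2}=0, p_{-1}=1, q_{-2}=1, q_{-1}=0), until the denominator exceeds 17:
  i=0: a_0=3, p_0 = 3*1 + 0 = 3, q_0 = 3*0 + 1 = 1.
  i=1: a_1=3, p_1 = 3*3 + 1 = 10, q_1 = 3*1 + 0 = 3.
  i=2: a_2=1, p_2 = 1*10 + 3 = 13, q_2 = 1*3 + 1 = 4.
  i=3: a_3=1, p_3 = 1*13 + 10 = 23, q_3 = 1*4 + 3 = 7.
  i=4: a_4=1, p_4 = 1*23 + 13 = 36, q_4 = 1*7 + 4 = 11.
  i=5: a_5=7, p_5 = 7*36 + 23 = 275, q_5 = 7*11 + 7 = 84.
q_5 = 84 > 17, so the last convergent with denominator <= 17 is p_4/q_4 = 36/11.
The closest fraction with denominator <= 17 is either p_4/q_4 or the intermediate fraction (k*p_4 + p_3)/(k*q_4 + q_3) with the largest k >= 1 whose denominator stays <= 17; these approach x as k grows, and every other convergent or intermediate fraction in range is farther away.
Largest k: floor((17 - q_3)/q_4) = floor((17 - 7)/11) = 0.
Since k = 0, no intermediate fraction beyond p_4/q_4 has denominator <= 17, so the convergent 36/11 is the closest (its error is |275*11 - 36*84|/(84*11) = 1/924).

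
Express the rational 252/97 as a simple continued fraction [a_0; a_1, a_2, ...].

[2; 1, 1, 2, 19]

Run the Euclidean algorithm on 252 and 97; the successive quotients are the partial quotients a_0, a_1, ... (each step inverts the fractional part left over by the previous one):
  252 = 2*97 + 58, so a_0 = 2.
  97 = 1*58 + 39, so a_1 = 1.
  58 = 1*39 + 19, so a_2 = 1.
  39 = 2*19 + 1, so a_3 = 2.
  19 = 19*1 + 0, so a_4 = 19.
The remainder reaches 0 after 5 divisions, so the expansion has 5 partial quotients, read off in order.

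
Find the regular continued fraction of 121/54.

[2; 4, 6, 2]

Run the Euclidean algorithm on 121 and 54; the successive quotients are the partial quotients a_0, a_1, ... (each step inverts the fractional part left over by the previous one):
  121 = 2*54 + 13, so a_0 = 2.
  54 = 4*13 + 2, so a_1 = 4.
  13 = 6*2 + 1, so a_2 = 6.
  2 = 2*1 + 0, so a_3 = 2.
The remainder reaches 0 after 4 divisions, so the expansion has 4 partial quotients, read off in order.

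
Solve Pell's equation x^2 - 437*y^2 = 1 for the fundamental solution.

First expand sqrt(437) as a continued fraction. With x_i = (sqrt(437) + m_i)/d_i and (m_0, d_0) = (0, 1): a_0 = floor(sqrt(437)) = 20, since 20^2 = 400 <= 437 < 441 = 21^2.
Iterate m_{i+1} = d_i*a_i - m_i, d_{i+1} = (437 - m_{i+1}^2)/d_i, a_{i+1} = floor((a_0 + m_{i+1})/d_{i+1}):
  m_1 = 1*20 - 0 = 20, d_1 = (437 - 20^2)/1 = 37/1 = 37, a_1 = floor((20 + 20)/37) = 1.
  m_2 = 37*1 - 20 = 17, d_2 = (437 - 17^2)/37 = 148/37 = 4, a_2 = floor((20 + 17)/4) = 9.
  m_3 = 4*9 - 17 = 19, d_3 = (437 - 19^2)/4 = 76/4 = 19, a_3 = floor((20 + 19)/19) = 2.
  m_4 = 19*2 - 19 = 19, d_4 = (437 - 19^2)/19 = 76/19 = 4, a_4 = floor((20 + 19)/4) = 9.
  m_5 = 4*9 - 19 = 17, d_5 = (437 - 17^2)/4 = 148/4 = 37, a_5 = floor((20 + 17)/37) = 1.
  m_6 = 37*1 - 17 = 20, d_6 = (437 - 20^2)/37 = 37/37 = 1, a_6 = floor((20 + 20)/1) = 40.
  m_7 = 1*40 - 20 = 20, d_7 = (437 - 20^2)/1 = 37/1 = 37: (m_7, d_7) = (m_1, d_1) = (20, 37), so from here the quotients repeat a_1, ..., a_6; the period length is 6.
So sqrt(437) = [20; (1, 9, 2, 9, 1, 40)] with period length k = 6.
k is even, so the fundamental solution of x^2 - 437y^2 = 1 is (p_{k-1}, q_{k-1}) = (p_5, q_5); compute convergents through index 5.
Convergents (p_i = a_i*p_{i-1} + p_{i-2}, q_i = a_i*q_{i-1} + q_{i-2} with p_{-2}=0, p_{-1}=1, q_{-2}=1, q_{-1}=0):
  i=0: a_0=20, p_0 = 20*1 + 0 = 20, q_0 = 20*0 + 1 = 1.
  i=1: a_1=1, p_1 = 1*20 + 1 = 21, q_1 = 1*1 + 0 = 1.
  i=2: a_2=9, p_2 = 9*21 + 20 = 209, q_2 = 9*1 + 1 = 10.
  i=3: a_3=2, p_3 = 2*209 + 21 = 439, q_3 = 2*10 + 1 = 21.
  i=4: a_4=9, p_4 = 9*439 + 209 = 4160, q_4 = 9*21 + 10 = 199.
  i=5: a_5=1, p_5 = 1*4160 + 439 = 4599, q_5 = 1*199 + 21 = 220.
Check: 4599^2 - 437*220^2 = 21150801 - 21150800 = 1, so (x, y) = (4599, 220) solves the equation, and by the theorem it is the least positive solution.

(x, y) = (4599, 220)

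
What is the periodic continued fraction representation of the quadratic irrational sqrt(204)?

Write x_i = (sqrt(204) + m_i)/d_i with (m_0, d_0) = (0, 1). a_0 = floor(sqrt(204)) = 14, since 14^2 = 196 <= 204 < 225 = 15^2.
Iterate m_{i+1} = d_i*a_i - m_i, d_{i+1} = (204 - m_{i+1}^2)/d_i, a_{i+1} = floor((a_0 + m_{i+1})/d_{i+1}):
  m_1 = 1*14 - 0 = 14, d_1 = (204 - 14^2)/1 = 8/1 = 8, a_1 = floor((14 + 14)/8) = 3.
  m_2 = 8*3 - 14 = 10, d_2 = (204 - 10^2)/8 = 104/8 = 13, a_2 = floor((14 + 10)/13) = 1.
  m_3 = 13*1 - 10 = 3, d_3 = (204 - 3^2)/13 = 195/13 = 15, a_3 = floor((14 + 3)/15) = 1.
  m_4 = 15*1 - 3 = 12, d_4 = (204 - 12^2)/15 = 60/15 = 4, a_4 = floor((14 + 12)/4) = 6.
  m_5 = 4*6 - 12 = 12, d_5 = (204 - 12^2)/4 = 60/4 = 15, a_5 = floor((14 + 12)/15) = 1.
  m_6 = 15*1 - 12 = 3, d_6 = (204 - 3^2)/15 = 195/15 = 13, a_6 = floor((14 + 3)/13) = 1.
  m_7 = 13*1 - 3 = 10, d_7 = (204 - 10^2)/13 = 104/13 = 8, a_7 = floor((14 + 10)/8) = 3.
  m_8 = 8*3 - 10 = 14, d_8 = (204 - 14^2)/8 = 8/8 = 1, a_8 = floor((14 + 14)/1) = 28.
  m_9 = 1*28 - 14 = 14, d_9 = (204 - 14^2)/1 = 8/1 = 8: (m_9, d_9) = (m_1, d_1) = (14, 8), so from here the quotients repeat a_1, ..., a_8; the period length is 8.
Hence the expansion of sqrt(204) is a_0 = 14 followed by the repeating block 3, 1, 1, 6, 1, 1, 3, 28 (period 8).

[14; (3, 1, 1, 6, 1, 1, 3, 28)]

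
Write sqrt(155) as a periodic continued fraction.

Write x_i = (sqrt(155) + m_i)/d_i with (m_0, d_0) = (0, 1). a_0 = floor(sqrt(155)) = 12, since 12^2 = 144 <= 155 < 169 = 13^2.
Iterate m_{i+1} = d_i*a_i - m_i, d_{i+1} = (155 - m_{i+1}^2)/d_i, a_{i+1} = floor((a_0 + m_{i+1})/d_{i+1}):
  m_1 = 1*12 - 0 = 12, d_1 = (155 - 12^2)/1 = 11/1 = 11, a_1 = floor((12 + 12)/11) = 2.
  m_2 = 11*2 - 12 = 10, d_2 = (155 - 10^2)/11 = 55/11 = 5, a_2 = floor((12 + 10)/5) = 4.
  m_3 = 5*4 - 10 = 10, d_3 = (155 - 10^2)/5 = 55/5 = 11, a_3 = floor((12 + 10)/11) = 2.
  m_4 = 11*2 - 10 = 12, d_4 = (155 - 12^2)/11 = 11/11 = 1, a_4 = floor((12 + 12)/1) = 24.
  m_5 = 1*24 - 12 = 12, d_5 = (155 - 12^2)/1 = 11/1 = 11: (m_5, d_5) = (m_1, d_1) = (12, 11), so from here the quotients repeat a_1, ..., a_4; the period length is 4.
Hence the expansion of sqrt(155) is a_0 = 12 followed by the repeating block 2, 4, 2, 24 (period 4).

[12; (2, 4, 2, 24)]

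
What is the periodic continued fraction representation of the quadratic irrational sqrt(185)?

Write x_i = (sqrt(185) + m_i)/d_i with (m_0, d_0) = (0, 1). a_0 = floor(sqrt(185)) = 13, since 13^2 = 169 <= 185 < 196 = 14^2.
Iterate m_{i+1} = d_i*a_i - m_i, d_{i+1} = (185 - m_{i+1}^2)/d_i, a_{i+1} = floor((a_0 + m_{i+1})/d_{i+1}):
  m_1 = 1*13 - 0 = 13, d_1 = (185 - 13^2)/1 = 16/1 = 16, a_1 = floor((13 + 13)/16) = 1.
  m_2 = 16*1 - 13 = 3, d_2 = (185 - 3^2)/16 = 176/16 = 11, a_2 = floor((13 + 3)/11) = 1.
  m_3 = 11*1 - 3 = 8, d_3 = (185 - 8^2)/11 = 121/11 = 11, a_3 = floor((13 + 8)/11) = 1.
  m_4 = 11*1 - 8 = 3, d_4 = (185 - 3^2)/11 = 176/11 = 16, a_4 = floor((13 + 3)/16) = 1.
  m_5 = 16*1 - 3 = 13, d_5 = (185 - 13^2)/16 = 16/16 = 1, a_5 = floor((13 + 13)/1) = 26.
  m_6 = 1*26 - 13 = 13, d_6 = (185 - 13^2)/1 = 16/1 = 16: (m_6, d_6) = (m_1, d_1) = (13, 16), so from here the quotients repeat a_1, ..., a_5; the period length is 5.
Hence the expansion of sqrt(185) is a_0 = 13 followed by the repeating block 1, 1, 1, 1, 26 (period 5).

[13; (1, 1, 1, 1, 26)]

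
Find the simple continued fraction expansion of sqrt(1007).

[31; (1, 2, 1, 2, 1, 62)]

Write x_i = (sqrt(1007) + m_i)/d_i with (m_0, d_0) = (0, 1). a_0 = floor(sqrt(1007)) = 31, since 31^2 = 961 <= 1007 < 1024 = 32^2.
Iterate m_{i+1} = d_i*a_i - m_i, d_{i+1} = (1007 - m_{i+1}^2)/d_i, a_{i+1} = floor((a_0 + m_{i+1})/d_{i+1}):
  m_1 = 1*31 - 0 = 31, d_1 = (1007 - 31^2)/1 = 46/1 = 46, a_1 = floor((31 + 31)/46) = 1.
  m_2 = 46*1 - 31 = 15, d_2 = (1007 - 15^2)/46 = 782/46 = 17, a_2 = floor((31 + 15)/17) = 2.
  m_3 = 17*2 - 15 = 19, d_3 = (1007 - 19^2)/17 = 646/17 = 38, a_3 = floor((31 + 19)/38) = 1.
  m_4 = 38*1 - 19 = 19, d_4 = (1007 - 19^2)/38 = 646/38 = 17, a_4 = floor((31 + 19)/17) = 2.
  m_5 = 17*2 - 19 = 15, d_5 = (1007 - 15^2)/17 = 782/17 = 46, a_5 = floor((31 + 15)/46) = 1.
  m_6 = 46*1 - 15 = 31, d_6 = (1007 - 31^2)/46 = 46/46 = 1, a_6 = floor((31 + 31)/1) = 62.
  m_7 = 1*62 - 31 = 31, d_7 = (1007 - 31^2)/1 = 46/1 = 46: (m_7, d_7) = (m_1, d_1) = (31, 46), so from here the quotients repeat a_1, ..., a_6; the period length is 6.
Hence the expansion of sqrt(1007) is a_0 = 31 followed by the repeating block 1, 2, 1, 2, 1, 62 (period 6).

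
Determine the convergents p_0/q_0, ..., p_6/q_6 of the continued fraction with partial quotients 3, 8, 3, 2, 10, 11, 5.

3/1, 25/8, 78/25, 181/58, 1888/605, 20949/6713, 106633/34170

Using the convergent recurrence p_i = a_i*p_{i-1} + p_{i-2}, q_i = a_i*q_{i-1} + q_{i-2} with p_{-2}=0, p_{-1}=1, q_{-2}=1, q_{-1}=0:
  i=0: a_0=3, p_0 = 3*1 + 0 = 3, q_0 = 3*0 + 1 = 1.
  i=1: a_1=8, p_1 = 8*3 + 1 = 25, q_1 = 8*1 + 0 = 8.
  i=2: a_2=3, p_2 = 3*25 + 3 = 78, q_2 = 3*8 + 1 = 25.
  i=3: a_3=2, p_3 = 2*78 + 25 = 181, q_3 = 2*25 + 8 = 58.
  i=4: a_4=10, p_4 = 10*181 + 78 = 1888, q_4 = 10*58 + 25 = 605.
  i=5: a_5=11, p_5 = 11*1888 + 181 = 20949, q_5 = 11*605 + 58 = 6713.
  i=6: a_6=5, p_6 = 5*20949 + 1888 = 106633, q_6 = 5*6713 + 605 = 34170.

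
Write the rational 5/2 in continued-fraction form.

[2; 2]

Run the Euclidean algorithm on 5 and 2; the successive quotients are the partial quotients a_0, a_1, ... (each step inverts the fractional part left over by the previous one):
  5 = 2*2 + 1, so a_0 = 2.
  2 = 2*1 + 0, so a_1 = 2.
The remainder reaches 0 after 2 divisions, so the expansion has 2 partial quotients, read off in order.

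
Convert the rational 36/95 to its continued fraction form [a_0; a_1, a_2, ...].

Run the Euclidean algorithm on 36 and 95; the successive quotients are the partial quotients a_0, a_1, ... (each step inverts the fractional part left over by the previous one):
  36 = 0*95 + 36, so a_0 = 0.
  95 = 2*36 + 23, so a_1 = 2.
  36 = 1*23 + 13, so a_2 = 1.
  23 = 1*13 + 10, so a_3 = 1.
  13 = 1*10 + 3, so a_4 = 1.
  10 = 3*3 + 1, so a_5 = 3.
  3 = 3*1 + 0, so a_6 = 3.
The remainder reaches 0 after 7 divisions, so the expansion has 7 partial quotients, read off in order.

[0; 2, 1, 1, 1, 3, 3]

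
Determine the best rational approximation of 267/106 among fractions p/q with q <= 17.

43/17

Expand x = 267/106 as a continued fraction with the Euclidean algorithm:
  267 = 2*106 + 55, so a_0 = 2.
  106 = 1*55 + 51, so a_1 = 1.
  55 = 1*51 + 4, so a_2 = 1.
  51 = 12*4 + 3, so a_3 = 12.
  4 = 1*3 + 1, so a_4 = 1.
  3 = 3*1 + 0, so a_5 = 3.
so x = [2; 1, 1, 12, 1, 3].
Convergents (p_i = a_i*p_{i-1} + p_{i-2}, q_i = a_i*q_{i-1} + q_{i-2} with p_{-2}=0, p_{-1}=1, q_{-2}=1, q_{-1}=0), until the denominator exceeds 17:
  i=0: a_0=2, p_0 = 2*1 + 0 = 2, q_0 = 2*0 + 1 = 1.
  i=1: a_1=1, p_1 = 1*2 + 1 = 3, q_1 = 1*1 + 0 = 1.
  i=2: a_2=1, p_2 = 1*3 + 2 = 5, q_2 = 1*1 + 1 = 2.
  i=3: a_3=12, p_3 = 12*5 + 3 = 63, q_3 = 12*2 + 1 = 25.
q_3 = 25 > 17, so the last convergent with denominator <= 17 is p_2/q_2 = 5/2.
The closest fraction with denominator <= 17 is either p_2/q_2 or the intermediate fraction (k*p_2 + p_1)/(k*q_2 + q_1) with the largest k >= 1 whose denominator stays <= 17; these approach x as k grows, and every other convergent or intermediate fraction in range is farther away.
Largest k: floor((17 - q_1)/q_2) = floor((17 - 1)/2) = 8.
That gives (8*5 + 3)/(8*2 + 1) = 43/17.
Compare the errors: |x - 5/2| = |267*2 - 5*106|/(106*2) = 4/212, and |x - 43/17| = |267*17 - 43*106|/(106*17) = 19/1802.
Cross-multiplying, 19*212 = 4028 < 7208 = 4*1802, so 19/1802 is smaller: the intermediate fraction 43/17 is closer to x than 5/2.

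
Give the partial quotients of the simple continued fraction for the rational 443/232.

[1; 1, 10, 21]

Run the Euclidean algorithm on 443 and 232; the successive quotients are the partial quotients a_0, a_1, ... (each step inverts the fractional part left over by the previous one):
  443 = 1*232 + 211, so a_0 = 1.
  232 = 1*211 + 21, so a_1 = 1.
  211 = 10*21 + 1, so a_2 = 10.
  21 = 21*1 + 0, so a_3 = 21.
The remainder reaches 0 after 4 divisions, so the expansion has 4 partial quotients, read off in order.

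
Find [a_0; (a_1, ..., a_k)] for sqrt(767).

Write x_i = (sqrt(767) + m_i)/d_i with (m_0, d_0) = (0, 1). a_0 = floor(sqrt(767)) = 27, since 27^2 = 729 <= 767 < 784 = 28^2.
Iterate m_{i+1} = d_i*a_i - m_i, d_{i+1} = (767 - m_{i+1}^2)/d_i, a_{i+1} = floor((a_0 + m_{i+1})/d_{i+1}):
  m_1 = 1*27 - 0 = 27, d_1 = (767 - 27^2)/1 = 38/1 = 38, a_1 = floor((27 + 27)/38) = 1.
  m_2 = 38*1 - 27 = 11, d_2 = (767 - 11^2)/38 = 646/38 = 17, a_2 = floor((27 + 11)/17) = 2.
  m_3 = 17*2 - 11 = 23, d_3 = (767 - 23^2)/17 = 238/17 = 14, a_3 = floor((27 + 23)/14) = 3.
  m_4 = 14*3 - 23 = 19, d_4 = (767 - 19^2)/14 = 406/14 = 29, a_4 = floor((27 + 19)/29) = 1.
  m_5 = 29*1 - 19 = 10, d_5 = (767 - 10^2)/29 = 667/29 = 23, a_5 = floor((27 + 10)/23) = 1.
  m_6 = 23*1 - 10 = 13, d_6 = (767 - 13^2)/23 = 598/23 = 26, a_6 = floor((27 + 13)/26) = 1.
  m_7 = 26*1 - 13 = 13, d_7 = (767 - 13^2)/26 = 598/26 = 23, a_7 = floor((27 + 13)/23) = 1.
  m_8 = 23*1 - 13 = 10, d_8 = (767 - 10^2)/23 = 667/23 = 29, a_8 = floor((27 + 10)/29) = 1.
  m_9 = 29*1 - 10 = 19, d_9 = (767 - 19^2)/29 = 406/29 = 14, a_9 = floor((27 + 19)/14) = 3.
  m_10 = 14*3 - 19 = 23, d_10 = (767 - 23^2)/14 = 238/14 = 17, a_10 = floor((27 + 23)/17) = 2.
  m_11 = 17*2 - 23 = 11, d_11 = (767 - 11^2)/17 = 646/17 = 38, a_11 = floor((27 + 11)/38) = 1.
  m_12 = 38*1 - 11 = 27, d_12 = (767 - 27^2)/38 = 38/38 = 1, a_12 = floor((27 + 27)/1) = 54.
  m_13 = 1*54 - 27 = 27, d_13 = (767 - 27^2)/1 = 38/1 = 38: (m_13, d_13) = (m_1, d_1) = (27, 38), so from here the quotients repeat a_1, ..., a_12; the period length is 12.
Hence the expansion of sqrt(767) is a_0 = 27 followed by the repeating block 1, 2, 3, 1, 1, 1, 1, 1, 3, 2, 1, 54 (period 12).

[27; (1, 2, 3, 1, 1, 1, 1, 1, 3, 2, 1, 54)]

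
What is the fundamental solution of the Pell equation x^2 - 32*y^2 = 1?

First expand sqrt(32) as a continued fraction. With x_i = (sqrt(32) + m_i)/d_i and (m_0, d_0) = (0, 1): a_0 = floor(sqrt(32)) = 5, since 5^2 = 25 <= 32 < 36 = 6^2.
Iterate m_{i+1} = d_i*a_i - m_i, d_{i+1} = (32 - m_{i+1}^2)/d_i, a_{i+1} = floor((a_0 + m_{i+1})/d_{i+1}):
  m_1 = 1*5 - 0 = 5, d_1 = (32 - 5^2)/1 = 7/1 = 7, a_1 = floor((5 + 5)/7) = 1.
  m_2 = 7*1 - 5 = 2, d_2 = (32 - 2^2)/7 = 28/7 = 4, a_2 = floor((5 + 2)/4) = 1.
  m_3 = 4*1 - 2 = 2, d_3 = (32 - 2^2)/4 = 28/4 = 7, a_3 = floor((5 + 2)/7) = 1.
  m_4 = 7*1 - 2 = 5, d_4 = (32 - 5^2)/7 = 7/7 = 1, a_4 = floor((5 + 5)/1) = 10.
  m_5 = 1*10 - 5 = 5, d_5 = (32 - 5^2)/1 = 7/1 = 7: (m_5, d_5) = (m_1, d_1) = (5, 7), so from here the quotients repeat a_1, ..., a_4; the period length is 4.
So sqrt(32) = [5; (1, 1, 1, 10)] with period length k = 4.
k is even, so the fundamental solution of x^2 - 32y^2 = 1 is (p_{k-1}, q_{k-1}) = (p_3, q_3); compute convergents through index 3.
Convergents (p_i = a_i*p_{i-1} + p_{i-2}, q_i = a_i*q_{i-1} + q_{i-2} with p_{-2}=0, p_{-1}=1, q_{-2}=1, q_{-1}=0):
  i=0: a_0=5, p_0 = 5*1 + 0 = 5, q_0 = 5*0 + 1 = 1.
  i=1: a_1=1, p_1 = 1*5 + 1 = 6, q_1 = 1*1 + 0 = 1.
  i=2: a_2=1, p_2 = 1*6 + 5 = 11, q_2 = 1*1 + 1 = 2.
  i=3: a_3=1, p_3 = 1*11 + 6 = 17, q_3 = 1*2 + 1 = 3.
Check: 17^2 - 32*3^2 = 289 - 288 = 1, so (x, y) = (17, 3) solves the equation, and by the theorem it is the least positive solution.

(x, y) = (17, 3)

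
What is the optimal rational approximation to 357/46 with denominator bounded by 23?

163/21

Expand x = 357/46 as a continued fraction with the Euclidean algorithm:
  357 = 7*46 + 35, so a_0 = 7.
  46 = 1*35 + 11, so a_1 = 1.
  35 = 3*11 + 2, so a_2 = 3.
  11 = 5*2 + 1, so a_3 = 5.
  2 = 2*1 + 0, so a_4 = 2.
so x = [7; 1, 3, 5, 2].
Convergents (p_i = a_i*p_{i-1} + p_{i-2}, q_i = a_i*q_{i-1} + q_{i-2} with p_{-2}=0, p_{-1}=1, q_{-2}=1, q_{-1}=0), until the denominator exceeds 23:
  i=0: a_0=7, p_0 = 7*1 + 0 = 7, q_0 = 7*0 + 1 = 1.
  i=1: a_1=1, p_1 = 1*7 + 1 = 8, q_1 = 1*1 + 0 = 1.
  i=2: a_2=3, p_2 = 3*8 + 7 = 31, q_2 = 3*1 + 1 = 4.
  i=3: a_3=5, p_3 = 5*31 + 8 = 163, q_3 = 5*4 + 1 = 21.
  i=4: a_4=2, p_4 = 2*163 + 31 = 357, q_4 = 2*21 + 4 = 46.
q_4 = 46 > 23, so the last convergent with denominator <= 23 is p_3/q_3 = 163/21.
The closest fraction with denominator <= 23 is either p_3/q_3 or the intermediate fraction (k*p_3 + p_2)/(k*q_3 + q_2) with the largest k >= 1 whose denominator stays <= 23; these approach x as k grows, and every other convergent or intermediate fraction in range is farther away.
Largest k: floor((23 - q_2)/q_3) = floor((23 - 4)/21) = 0.
Since k = 0, no intermediate fraction beyond p_3/q_3 has denominator <= 23, so the convergent 163/21 is the closest (its error is |357*21 - 163*46|/(46*21) = 1/966).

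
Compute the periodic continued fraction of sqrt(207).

[14; (2, 1, 1, 2, 1, 1, 2, 28)]

Write x_i = (sqrt(207) + m_i)/d_i with (m_0, d_0) = (0, 1). a_0 = floor(sqrt(207)) = 14, since 14^2 = 196 <= 207 < 225 = 15^2.
Iterate m_{i+1} = d_i*a_i - m_i, d_{i+1} = (207 - m_{i+1}^2)/d_i, a_{i+1} = floor((a_0 + m_{i+1})/d_{i+1}):
  m_1 = 1*14 - 0 = 14, d_1 = (207 - 14^2)/1 = 11/1 = 11, a_1 = floor((14 + 14)/11) = 2.
  m_2 = 11*2 - 14 = 8, d_2 = (207 - 8^2)/11 = 143/11 = 13, a_2 = floor((14 + 8)/13) = 1.
  m_3 = 13*1 - 8 = 5, d_3 = (207 - 5^2)/13 = 182/13 = 14, a_3 = floor((14 + 5)/14) = 1.
  m_4 = 14*1 - 5 = 9, d_4 = (207 - 9^2)/14 = 126/14 = 9, a_4 = floor((14 + 9)/9) = 2.
  m_5 = 9*2 - 9 = 9, d_5 = (207 - 9^2)/9 = 126/9 = 14, a_5 = floor((14 + 9)/14) = 1.
  m_6 = 14*1 - 9 = 5, d_6 = (207 - 5^2)/14 = 182/14 = 13, a_6 = floor((14 + 5)/13) = 1.
  m_7 = 13*1 - 5 = 8, d_7 = (207 - 8^2)/13 = 143/13 = 11, a_7 = floor((14 + 8)/11) = 2.
  m_8 = 11*2 - 8 = 14, d_8 = (207 - 14^2)/11 = 11/11 = 1, a_8 = floor((14 + 14)/1) = 28.
  m_9 = 1*28 - 14 = 14, d_9 = (207 - 14^2)/1 = 11/1 = 11: (m_9, d_9) = (m_1, d_1) = (14, 11), so from here the quotients repeat a_1, ..., a_8; the period length is 8.
Hence the expansion of sqrt(207) is a_0 = 14 followed by the repeating block 2, 1, 1, 2, 1, 1, 2, 28 (period 8).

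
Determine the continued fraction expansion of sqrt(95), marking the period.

[9; (1, 2, 1, 18)]

Write x_i = (sqrt(95) + m_i)/d_i with (m_0, d_0) = (0, 1). a_0 = floor(sqrt(95)) = 9, since 9^2 = 81 <= 95 < 100 = 10^2.
Iterate m_{i+1} = d_i*a_i - m_i, d_{i+1} = (95 - m_{i+1}^2)/d_i, a_{i+1} = floor((a_0 + m_{i+1})/d_{i+1}):
  m_1 = 1*9 - 0 = 9, d_1 = (95 - 9^2)/1 = 14/1 = 14, a_1 = floor((9 + 9)/14) = 1.
  m_2 = 14*1 - 9 = 5, d_2 = (95 - 5^2)/14 = 70/14 = 5, a_2 = floor((9 + 5)/5) = 2.
  m_3 = 5*2 - 5 = 5, d_3 = (95 - 5^2)/5 = 70/5 = 14, a_3 = floor((9 + 5)/14) = 1.
  m_4 = 14*1 - 5 = 9, d_4 = (95 - 9^2)/14 = 14/14 = 1, a_4 = floor((9 + 9)/1) = 18.
  m_5 = 1*18 - 9 = 9, d_5 = (95 - 9^2)/1 = 14/1 = 14: (m_5, d_5) = (m_1, d_1) = (9, 14), so from here the quotients repeat a_1, ..., a_4; the period length is 4.
Hence the expansion of sqrt(95) is a_0 = 9 followed by the repeating block 1, 2, 1, 18 (period 4).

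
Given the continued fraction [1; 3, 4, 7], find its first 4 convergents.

1/1, 4/3, 17/13, 123/94

Using the convergent recurrence p_i = a_i*p_{i-1} + p_{i-2}, q_i = a_i*q_{i-1} + q_{i-2} with p_{-2}=0, p_{-1}=1, q_{-2}=1, q_{-1}=0:
  i=0: a_0=1, p_0 = 1*1 + 0 = 1, q_0 = 1*0 + 1 = 1.
  i=1: a_1=3, p_1 = 3*1 + 1 = 4, q_1 = 3*1 + 0 = 3.
  i=2: a_2=4, p_2 = 4*4 + 1 = 17, q_2 = 4*3 + 1 = 13.
  i=3: a_3=7, p_3 = 7*17 + 4 = 123, q_3 = 7*13 + 3 = 94.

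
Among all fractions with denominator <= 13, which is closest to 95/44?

Expand x = 95/44 as a continued fraction with the Euclidean algorithm:
  95 = 2*44 + 7, so a_0 = 2.
  44 = 6*7 + 2, so a_1 = 6.
  7 = 3*2 + 1, so a_2 = 3.
  2 = 2*1 + 0, so a_3 = 2.
so x = [2; 6, 3, 2].
Convergents (p_i = a_i*p_{i-1} + p_{i-2}, q_i = a_i*q_{i-1} + q_{i-2} with p_{-2}=0, p_{-1}=1, q_{-2}=1, q_{-1}=0), until the denominator exceeds 13:
  i=0: a_0=2, p_0 = 2*1 + 0 = 2, q_0 = 2*0 + 1 = 1.
  i=1: a_1=6, p_1 = 6*2 + 1 = 13, q_1 = 6*1 + 0 = 6.
  i=2: a_2=3, p_2 = 3*13 + 2 = 41, q_2 = 3*6 + 1 = 19.
q_2 = 19 > 13, so the last convergent with denominator <= 13 is p_1/q_1 = 13/6.
The closest fraction with denominator <= 13 is either p_1/q_1 or the intermediate fraction (k*p_1 + p_0)/(k*q_1 + q_0) with the largest k >= 1 whose denominator stays <= 13; these approach x as k grows, and every other convergent or intermediate fraction in range is farther away.
Largest k: floor((13 - q_0)/q_1) = floor((13 - 1)/6) = 2.
That gives (2*13 + 2)/(2*6 + 1) = 28/13.
Compare the errors: |x - 13/6| = |95*6 - 13*44|/(44*6) = 2/264, and |x - 28/13| = |95*13 - 28*44|/(44*13) = 3/572.
Cross-multiplying, 3*264 = 792 < 1144 = 2*572, so 3/572 is smaller: the intermediate fraction 28/13 is closer to x than 13/6.

28/13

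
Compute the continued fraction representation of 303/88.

[3; 2, 3, 1, 9]

Run the Euclidean algorithm on 303 and 88; the successive quotients are the partial quotients a_0, a_1, ... (each step inverts the fractional part left over by the previous one):
  303 = 3*88 + 39, so a_0 = 3.
  88 = 2*39 + 10, so a_1 = 2.
  39 = 3*10 + 9, so a_2 = 3.
  10 = 1*9 + 1, so a_3 = 1.
  9 = 9*1 + 0, so a_4 = 9.
The remainder reaches 0 after 5 divisions, so the expansion has 5 partial quotients, read off in order.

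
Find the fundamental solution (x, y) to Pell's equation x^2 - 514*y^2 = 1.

(x, y) = (4625, 204)

First expand sqrt(514) as a continued fraction. With x_i = (sqrt(514) + m_i)/d_i and (m_0, d_0) = (0, 1): a_0 = floor(sqrt(514)) = 22, since 22^2 = 484 <= 514 < 529 = 23^2.
Iterate m_{i+1} = d_i*a_i - m_i, d_{i+1} = (514 - m_{i+1}^2)/d_i, a_{i+1} = floor((a_0 + m_{i+1})/d_{i+1}):
  m_1 = 1*22 - 0 = 22, d_1 = (514 - 22^2)/1 = 30/1 = 30, a_1 = floor((22 + 22)/30) = 1.
  m_2 = 30*1 - 22 = 8, d_2 = (514 - 8^2)/30 = 450/30 = 15, a_2 = floor((22 + 8)/15) = 2.
  m_3 = 15*2 - 8 = 22, d_3 = (514 - 22^2)/15 = 30/15 = 2, a_3 = floor((22 + 22)/2) = 22.
  m_4 = 2*22 - 22 = 22, d_4 = (514 - 22^2)/2 = 30/2 = 15, a_4 = floor((22 + 22)/15) = 2.
  m_5 = 15*2 - 22 = 8, d_5 = (514 - 8^2)/15 = 450/15 = 30, a_5 = floor((22 + 8)/30) = 1.
  m_6 = 30*1 - 8 = 22, d_6 = (514 - 22^2)/30 = 30/30 = 1, a_6 = floor((22 + 22)/1) = 44.
  m_7 = 1*44 - 22 = 22, d_7 = (514 - 22^2)/1 = 30/1 = 30: (m_7, d_7) = (m_1, d_1) = (22, 30), so from here the quotients repeat a_1, ..., a_6; the period length is 6.
So sqrt(514) = [22; (1, 2, 22, 2, 1, 44)] with period length k = 6.
k is even, so the fundamental solution of x^2 - 514y^2 = 1 is (p_{k-1}, q_{k-1}) = (p_5, q_5); compute convergents through index 5.
Convergents (p_i = a_i*p_{i-1} + p_{i-2}, q_i = a_i*q_{i-1} + q_{i-2} with p_{-2}=0, p_{-1}=1, q_{-2}=1, q_{-1}=0):
  i=0: a_0=22, p_0 = 22*1 + 0 = 22, q_0 = 22*0 + 1 = 1.
  i=1: a_1=1, p_1 = 1*22 + 1 = 23, q_1 = 1*1 + 0 = 1.
  i=2: a_2=2, p_2 = 2*23 + 22 = 68, q_2 = 2*1 + 1 = 3.
  i=3: a_3=22, p_3 = 22*68 + 23 = 1519, q_3 = 22*3 + 1 = 67.
  i=4: a_4=2, p_4 = 2*1519 + 68 = 3106, q_4 = 2*67 + 3 = 137.
  i=5: a_5=1, p_5 = 1*3106 + 1519 = 4625, q_5 = 1*137 + 67 = 204.
Check: 4625^2 - 514*204^2 = 21390625 - 21390624 = 1, so (x, y) = (4625, 204) solves the equation, and by the theorem it is the least positive solution.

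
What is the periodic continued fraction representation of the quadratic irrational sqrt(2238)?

[47; (3, 3, 1, 30, 1, 3, 3, 94)]

Write x_i = (sqrt(2238) + m_i)/d_i with (m_0, d_0) = (0, 1). a_0 = floor(sqrt(2238)) = 47, since 47^2 = 2209 <= 2238 < 2304 = 48^2.
Iterate m_{i+1} = d_i*a_i - m_i, d_{i+1} = (2238 - m_{i+1}^2)/d_i, a_{i+1} = floor((a_0 + m_{i+1})/d_{i+1}):
  m_1 = 1*47 - 0 = 47, d_1 = (2238 - 47^2)/1 = 29/1 = 29, a_1 = floor((47 + 47)/29) = 3.
  m_2 = 29*3 - 47 = 40, d_2 = (2238 - 40^2)/29 = 638/29 = 22, a_2 = floor((47 + 40)/22) = 3.
  m_3 = 22*3 - 40 = 26, d_3 = (2238 - 26^2)/22 = 1562/22 = 71, a_3 = floor((47 + 26)/71) = 1.
  m_4 = 71*1 - 26 = 45, d_4 = (2238 - 45^2)/71 = 213/71 = 3, a_4 = floor((47 + 45)/3) = 30.
  m_5 = 3*30 - 45 = 45, d_5 = (2238 - 45^2)/3 = 213/3 = 71, a_5 = floor((47 + 45)/71) = 1.
  m_6 = 71*1 - 45 = 26, d_6 = (2238 - 26^2)/71 = 1562/71 = 22, a_6 = floor((47 + 26)/22) = 3.
  m_7 = 22*3 - 26 = 40, d_7 = (2238 - 40^2)/22 = 638/22 = 29, a_7 = floor((47 + 40)/29) = 3.
  m_8 = 29*3 - 40 = 47, d_8 = (2238 - 47^2)/29 = 29/29 = 1, a_8 = floor((47 + 47)/1) = 94.
  m_9 = 1*94 - 47 = 47, d_9 = (2238 - 47^2)/1 = 29/1 = 29: (m_9, d_9) = (m_1, d_1) = (47, 29), so from here the quotients repeat a_1, ..., a_8; the period length is 8.
Hence the expansion of sqrt(2238) is a_0 = 47 followed by the repeating block 3, 3, 1, 30, 1, 3, 3, 94 (period 8).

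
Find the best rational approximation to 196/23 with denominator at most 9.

17/2

Expand x = 196/23 as a continued fraction with the Euclidean algorithm:
  196 = 8*23 + 12, so a_0 = 8.
  23 = 1*12 + 11, so a_1 = 1.
  12 = 1*11 + 1, so a_2 = 1.
  11 = 11*1 + 0, so a_3 = 11.
so x = [8; 1, 1, 11].
Convergents (p_i = a_i*p_{i-1} + p_{i-2}, q_i = a_i*q_{i-1} + q_{i-2} with p_{-2}=0, p_{-1}=1, q_{-2}=1, q_{-1}=0), until the denominator exceeds 9:
  i=0: a_0=8, p_0 = 8*1 + 0 = 8, q_0 = 8*0 + 1 = 1.
  i=1: a_1=1, p_1 = 1*8 + 1 = 9, q_1 = 1*1 + 0 = 1.
  i=2: a_2=1, p_2 = 1*9 + 8 = 17, q_2 = 1*1 + 1 = 2.
  i=3: a_3=11, p_3 = 11*17 + 9 = 196, q_3 = 11*2 + 1 = 23.
q_3 = 23 > 9, so the last convergent with denominator <= 9 is p_2/q_2 = 17/2.
The closest fraction with denominator <= 9 is either p_2/q_2 or the intermediate fraction (k*p_2 + p_1)/(k*q_2 + q_1) with the largest k >= 1 whose denominator stays <= 9; these approach x as k grows, and every other convergent or intermediate fraction in range is farther away.
Largest k: floor((9 - q_1)/q_2) = floor((9 - 1)/2) = 4.
That gives (4*17 + 9)/(4*2 + 1) = 77/9.
Compare the errors: |x - 17/2| = |196*2 - 17*23|/(23*2) = 1/46, and |x - 77/9| = |196*9 - 77*23|/(23*9) = 7/207.
Cross-multiplying, 1*207 = 207 < 322 = 7*46, so 1/46 is smaller: the convergent 17/2 is closer to x than 77/9.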